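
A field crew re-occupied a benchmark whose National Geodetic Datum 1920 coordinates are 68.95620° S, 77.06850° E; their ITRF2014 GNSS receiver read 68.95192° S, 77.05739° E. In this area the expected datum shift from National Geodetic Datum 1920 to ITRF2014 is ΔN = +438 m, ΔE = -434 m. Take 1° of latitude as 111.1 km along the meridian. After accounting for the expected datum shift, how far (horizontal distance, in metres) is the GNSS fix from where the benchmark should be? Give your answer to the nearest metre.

Observed coordinate differences: Δφ = +0.00428°, Δλ = -0.01111°.
Converting to metres (1° lat = 111100 m, cos φ = 0.359082): observed ΔN = 475.5 m, observed ΔE = -443.2 m.
Subtracting the expected shift leaves a residual of 475.5 − (438) = 37.5 m north and -443.2 − (-434) = -9.2 m east.
Residual distance = √(37.5² + (-9.2)²) = 38.6 m.

39 m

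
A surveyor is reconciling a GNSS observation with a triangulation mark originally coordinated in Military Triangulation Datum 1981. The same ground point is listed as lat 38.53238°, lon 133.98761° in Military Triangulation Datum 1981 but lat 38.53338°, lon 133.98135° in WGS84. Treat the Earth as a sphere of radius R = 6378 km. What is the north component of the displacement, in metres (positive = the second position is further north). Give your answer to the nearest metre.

ΔN = 111 m

Δφ = 38.53338° − 38.53238° = +0.00100°; Δλ = 133.98135° − 133.98761° = -0.00626°.
1° along a meridian = πR/180 = 111317 m.
ΔN = Δφ × 111317 = 111.3 m; ΔE = Δλ × 111317 × cos(38.53238°) = -0.00626 × 111317 × 0.782256 = -545.1 m.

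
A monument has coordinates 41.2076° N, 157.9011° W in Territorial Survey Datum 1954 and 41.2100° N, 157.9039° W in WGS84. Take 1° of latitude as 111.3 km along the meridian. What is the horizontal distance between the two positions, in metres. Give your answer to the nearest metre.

355 m

Δφ = 41.2100° − 41.2076° = +0.0024°; Δλ = -157.9039° − -157.9011° = -0.0028°.
ΔN = Δφ × 111300 = 267.1 m; ΔE = Δλ × 111300 × cos(41.2076°) = -0.0028 × 111300 × 0.752328 = -234.5 m.
Distance = √(ΔE² + ΔN²) = √((-234.5)² + 267.1²) = 355.4 m.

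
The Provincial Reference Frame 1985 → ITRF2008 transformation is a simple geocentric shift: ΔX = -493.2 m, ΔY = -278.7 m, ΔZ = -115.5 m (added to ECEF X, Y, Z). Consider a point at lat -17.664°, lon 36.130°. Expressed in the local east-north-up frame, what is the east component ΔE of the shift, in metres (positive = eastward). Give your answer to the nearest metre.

ΔE = 66 m

The local east axis at (φ, λ) is (−sin λ, cos λ, 0), so ΔE = −sin(36.130°)·(-493.2) + cos(36.130°)·(-278.7) = 65.70 m.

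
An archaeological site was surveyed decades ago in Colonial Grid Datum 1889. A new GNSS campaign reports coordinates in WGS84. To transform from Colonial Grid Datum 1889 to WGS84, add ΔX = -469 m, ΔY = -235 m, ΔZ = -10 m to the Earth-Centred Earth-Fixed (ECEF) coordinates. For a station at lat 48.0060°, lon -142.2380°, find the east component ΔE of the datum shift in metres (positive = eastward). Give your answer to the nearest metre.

At φ = 48.0060°, λ = -142.2380°: sin φ = 0.743215, cos φ = 0.669053, sin λ = -0.612383, cos λ = -0.790561.
ΔE = −sin λ·ΔX + cos λ·ΔY = −(-0.612383)·(-469) + (-0.790561)·(-235) = -101.43 m.

ΔE = -101 m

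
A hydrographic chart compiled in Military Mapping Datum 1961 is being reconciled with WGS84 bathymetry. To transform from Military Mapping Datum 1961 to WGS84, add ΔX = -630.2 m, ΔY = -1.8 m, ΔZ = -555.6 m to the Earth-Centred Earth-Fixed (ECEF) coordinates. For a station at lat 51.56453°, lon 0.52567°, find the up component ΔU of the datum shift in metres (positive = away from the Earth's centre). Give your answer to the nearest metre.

ΔU = -827 m

The local up (radial) axis is (cos φ cos λ, cos φ sin λ, sin φ), giving ΔU = -391.737 − 0.010 − 435.206 = -826.95 m.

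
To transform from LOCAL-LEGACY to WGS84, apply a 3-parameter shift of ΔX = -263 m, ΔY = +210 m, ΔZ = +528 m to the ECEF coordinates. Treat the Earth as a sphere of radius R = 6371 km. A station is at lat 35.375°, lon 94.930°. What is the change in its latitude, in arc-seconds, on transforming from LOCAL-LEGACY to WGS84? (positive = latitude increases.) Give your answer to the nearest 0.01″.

Δφ = 9.59″

sin φ = 0.578925, cos φ = 0.815380, sin λ = 0.996300, cos λ = -0.085939.
North component: ΔN = −sin φ cos λ·ΔX − sin φ sin λ·ΔY + cos φ·ΔZ = −(0.578925)(-0.085939)(-263) − (0.578925)(0.996300)(210) + (0.815380)(528) = 296.31 m.
1° of latitude spans πR/180 = 111195 m, so Δφ = 296.31 / 111195 × 3600 = 9.593″.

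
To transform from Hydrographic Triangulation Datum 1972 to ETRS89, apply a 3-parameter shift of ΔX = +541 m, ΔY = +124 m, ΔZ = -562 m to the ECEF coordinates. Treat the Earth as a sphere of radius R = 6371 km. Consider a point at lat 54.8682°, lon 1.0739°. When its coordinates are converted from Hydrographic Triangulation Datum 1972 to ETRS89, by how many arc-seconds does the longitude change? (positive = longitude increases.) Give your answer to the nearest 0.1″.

sin φ = 0.817830, cos φ = 0.575459, sin λ = 0.018742, cos λ = 0.999824.
East component: ΔE = −sin λ·ΔX + cos λ·ΔY = −(0.018742)(541) + (0.999824)(124) = 113.84 m.
1° of latitude spans πR/180 = 111195 m; at latitude φ, 1° of longitude spans that × cos φ = 63988.1 m, so Δλ = 113.84 / 63988.1 × 3600 = 6.405″.

Δλ = 6.4″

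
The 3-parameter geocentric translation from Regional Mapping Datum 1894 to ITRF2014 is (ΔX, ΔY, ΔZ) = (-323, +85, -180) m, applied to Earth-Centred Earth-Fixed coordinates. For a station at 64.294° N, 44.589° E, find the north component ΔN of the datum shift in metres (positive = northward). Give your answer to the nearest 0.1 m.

At φ = 64.294°, λ = 44.589°: sin φ = 0.901032, cos φ = 0.433753, sin λ = 0.702016, cos λ = 0.712161.
ΔN = −sin φ cos λ·ΔX − sin φ sin λ·ΔY + cos φ·ΔZ = −(0.901032)(0.712161)(-323) − (0.901032)(0.702016)(85) + (0.433753)(-180) = 75.42 m.

ΔN = 75.4 m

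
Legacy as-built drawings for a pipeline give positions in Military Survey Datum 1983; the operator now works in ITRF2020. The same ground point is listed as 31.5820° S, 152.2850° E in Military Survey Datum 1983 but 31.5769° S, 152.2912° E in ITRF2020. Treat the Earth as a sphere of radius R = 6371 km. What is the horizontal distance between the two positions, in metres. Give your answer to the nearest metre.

816 m

Δφ = -31.5769° − -31.5820° = +0.0051°; Δλ = 152.2912° − 152.2850° = +0.0062°.
1° along a meridian = πR/180 = 111195 m.
ΔN = Δφ × 111195 = 567.1 m; ΔE = Δλ × 111195 × cos(-31.5820°) = +0.0062 × 111195 × 0.851892 = 587.3 m.
Distance = √(ΔE² + ΔN²) = √(587.3² + 567.1²) = 816.4 m.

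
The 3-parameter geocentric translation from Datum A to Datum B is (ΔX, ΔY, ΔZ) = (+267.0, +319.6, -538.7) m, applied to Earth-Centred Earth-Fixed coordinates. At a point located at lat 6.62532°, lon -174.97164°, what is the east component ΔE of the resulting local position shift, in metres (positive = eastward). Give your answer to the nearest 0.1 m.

At φ = 6.62532°, λ = -174.97164°: sin φ = 0.115376, cos φ = 0.993322, sin λ = -0.087649, cos λ = -0.996151.
ΔE = −sin λ·ΔX + cos λ·ΔY = −(-0.087649)·(267.0) + (-0.996151)·(319.6) = -294.97 m.

ΔE = -295.0 m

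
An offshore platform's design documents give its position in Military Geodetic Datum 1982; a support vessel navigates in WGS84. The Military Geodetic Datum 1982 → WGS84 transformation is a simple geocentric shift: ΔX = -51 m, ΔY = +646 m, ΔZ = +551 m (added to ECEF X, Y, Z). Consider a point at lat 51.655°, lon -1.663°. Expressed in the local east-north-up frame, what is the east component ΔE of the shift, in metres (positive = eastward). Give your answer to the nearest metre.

At φ = 51.655°, λ = -1.663°: sin φ = 0.784289, cos φ = 0.620395, sin λ = -0.029021, cos λ = 0.999579.
ΔE = −sin λ·ΔX + cos λ·ΔY = −(-0.029021)·(-51) + (0.999579)·(646) = 644.25 m.

ΔE = 644 m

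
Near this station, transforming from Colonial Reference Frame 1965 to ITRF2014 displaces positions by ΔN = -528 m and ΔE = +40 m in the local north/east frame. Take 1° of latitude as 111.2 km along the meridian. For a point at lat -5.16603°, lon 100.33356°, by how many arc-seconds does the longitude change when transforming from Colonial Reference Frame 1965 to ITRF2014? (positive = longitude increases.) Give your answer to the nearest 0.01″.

At latitude -5.16603°, cos φ = 0.995938.
1° of longitude at this latitude = 111.2 × cos φ = 110.75 km, so Δλ = 40.0 / 110748.3 = 0.0003612° = 1.300″.

Δλ = 1.30″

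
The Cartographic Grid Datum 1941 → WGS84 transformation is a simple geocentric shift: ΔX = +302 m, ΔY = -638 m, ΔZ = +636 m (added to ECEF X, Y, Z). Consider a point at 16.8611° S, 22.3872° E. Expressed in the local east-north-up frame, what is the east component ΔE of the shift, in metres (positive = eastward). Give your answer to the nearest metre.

At φ = -16.8611°, λ = 22.3872°: sin φ = -0.290053, cos φ = 0.957011, sin λ = 0.380864, cos λ = 0.924631.
ΔE = −sin λ·ΔX + cos λ·ΔY = −(0.380864)·(302) + (0.924631)·(-638) = -704.94 m.

ΔE = -705 m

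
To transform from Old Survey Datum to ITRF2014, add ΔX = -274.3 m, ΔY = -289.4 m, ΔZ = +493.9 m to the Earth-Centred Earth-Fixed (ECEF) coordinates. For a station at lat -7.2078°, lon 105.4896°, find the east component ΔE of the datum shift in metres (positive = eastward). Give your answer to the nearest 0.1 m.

At φ = -7.2078°, λ = 105.4896°: sin φ = -0.125468, cos φ = 0.992098, sin λ = 0.963679, cos λ = -0.267063.
ΔE = −sin λ·ΔX + cos λ·ΔY = −(0.963679)·(-274.3) + (-0.267063)·(-289.4) = 341.63 m.

ΔE = 341.6 m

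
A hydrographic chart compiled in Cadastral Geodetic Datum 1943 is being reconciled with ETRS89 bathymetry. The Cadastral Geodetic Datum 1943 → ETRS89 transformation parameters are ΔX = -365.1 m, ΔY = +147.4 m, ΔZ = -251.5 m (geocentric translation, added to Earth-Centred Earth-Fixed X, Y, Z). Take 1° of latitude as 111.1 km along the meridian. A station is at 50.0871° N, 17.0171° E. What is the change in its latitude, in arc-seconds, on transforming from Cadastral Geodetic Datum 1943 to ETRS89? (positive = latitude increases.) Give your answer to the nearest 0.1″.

sin φ = 0.767021, cos φ = 0.641622, sin λ = 0.292657, cos λ = 0.956217.
North component: ΔN = −sin φ cos λ·ΔX − sin φ sin λ·ΔY + cos φ·ΔZ = −(0.767021)(0.956217)(-365.1) − (0.767021)(0.292657)(147.4) + (0.641622)(-251.5) = 73.32 m.
1° of latitude spans 111100 m, so Δφ = 73.32 / 111100 × 3600 = 2.376″.

Δφ = 2.4″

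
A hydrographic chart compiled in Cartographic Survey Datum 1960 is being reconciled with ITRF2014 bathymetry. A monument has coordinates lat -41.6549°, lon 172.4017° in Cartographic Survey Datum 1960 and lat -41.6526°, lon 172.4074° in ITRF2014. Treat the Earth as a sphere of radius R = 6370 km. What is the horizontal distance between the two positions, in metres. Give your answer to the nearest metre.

538 m

Δφ = -41.6526° − -41.6549° = +0.0023°; Δλ = 172.4074° − 172.4017° = +0.0057°.
1° along a meridian = πR/180 = 111177 m.
ΔN = Δφ × 111177 = 255.7 m; ΔE = Δλ × 111177 × cos(-41.6549°) = +0.0057 × 111177 × 0.747162 = 473.5 m.
Distance = √(ΔE² + ΔN²) = √(473.5² + 255.7²) = 538.1 m.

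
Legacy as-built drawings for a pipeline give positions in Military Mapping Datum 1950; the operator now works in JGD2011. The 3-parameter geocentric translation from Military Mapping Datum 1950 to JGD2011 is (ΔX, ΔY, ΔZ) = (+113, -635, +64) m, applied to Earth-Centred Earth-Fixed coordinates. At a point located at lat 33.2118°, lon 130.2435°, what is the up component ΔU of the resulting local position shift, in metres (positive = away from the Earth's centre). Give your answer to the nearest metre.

ΔU = -432 m

At φ = 33.2118°, λ = 130.2435°: sin φ = 0.547736, cos φ = 0.836652, sin λ = 0.763306, cos λ = -0.646037.
ΔU = cos φ cos λ·ΔX + cos φ sin λ·ΔY + sin φ·ΔZ = (0.836652)(-0.646037)(113) + (0.836652)(0.763306)(-635) + (0.547736)(64) = -431.55 m.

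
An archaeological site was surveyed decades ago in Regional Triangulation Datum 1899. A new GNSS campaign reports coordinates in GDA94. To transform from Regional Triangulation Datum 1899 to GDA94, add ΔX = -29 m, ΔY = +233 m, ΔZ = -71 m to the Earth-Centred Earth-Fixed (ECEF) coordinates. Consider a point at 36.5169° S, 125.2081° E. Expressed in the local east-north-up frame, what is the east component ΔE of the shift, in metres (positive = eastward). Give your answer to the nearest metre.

ΔE = -111 m

At φ = -36.5169°, λ = 125.2081°: sin φ = -0.595060, cos φ = 0.803681, sin λ = 0.817063, cos λ = -0.576548.
ΔE = −sin λ·ΔX + cos λ·ΔY = −(0.817063)·(-29) + (-0.576548)·(233) = -110.64 m.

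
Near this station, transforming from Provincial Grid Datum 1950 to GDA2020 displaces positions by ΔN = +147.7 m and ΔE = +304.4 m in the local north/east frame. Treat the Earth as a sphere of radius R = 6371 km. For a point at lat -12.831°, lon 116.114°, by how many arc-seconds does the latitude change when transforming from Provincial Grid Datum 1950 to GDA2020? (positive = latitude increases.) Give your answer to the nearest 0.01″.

Δφ = 4.78″

On a sphere of radius R, 1 rad of latitude = R, so Δφ = ΔN / R = 147.7 / 6371000 = 2.3183e-05 rad = 4.782″.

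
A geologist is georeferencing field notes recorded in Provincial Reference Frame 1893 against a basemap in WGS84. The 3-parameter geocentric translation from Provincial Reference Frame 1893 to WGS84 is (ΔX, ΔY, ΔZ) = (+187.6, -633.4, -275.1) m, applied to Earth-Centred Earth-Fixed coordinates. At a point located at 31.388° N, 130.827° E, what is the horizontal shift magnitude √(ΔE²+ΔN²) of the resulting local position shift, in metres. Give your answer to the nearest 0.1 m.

At φ = 31.388°, λ = 130.827°: sin φ = 0.520831, cos φ = 0.853660, sin λ = 0.756687, cos λ = -0.653777.
ΔE = −sin λ·ΔX + cos λ·ΔY = −(0.756687)·(187.6) + (-0.653777)·(-633.4) = 272.15 m.
ΔN = −sin φ cos λ·ΔX − sin φ sin λ·ΔY + cos φ·ΔZ = −(0.520831)(-0.653777)(187.6) − (0.520831)(0.756687)(-633.4) + (0.853660)(-275.1) = 78.66 m.
Horizontal magnitude = √(ΔE² + ΔN²) = √(272.15² + 78.66²) = 283.29 m.

283.3 m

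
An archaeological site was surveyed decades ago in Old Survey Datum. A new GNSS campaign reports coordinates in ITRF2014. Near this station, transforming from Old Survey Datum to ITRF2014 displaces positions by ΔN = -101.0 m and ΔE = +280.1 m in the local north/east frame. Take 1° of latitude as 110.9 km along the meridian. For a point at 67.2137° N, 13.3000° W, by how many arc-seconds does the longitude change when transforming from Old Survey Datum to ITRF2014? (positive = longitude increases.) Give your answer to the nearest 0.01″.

Δλ = 23.48″

At latitude 67.2137°, cos φ = 0.387295.
1° of longitude at this latitude = 110.9 × cos φ = 42.95 km, so Δλ = 280.1 / 42951.0 = 0.0065214° = 23.477″.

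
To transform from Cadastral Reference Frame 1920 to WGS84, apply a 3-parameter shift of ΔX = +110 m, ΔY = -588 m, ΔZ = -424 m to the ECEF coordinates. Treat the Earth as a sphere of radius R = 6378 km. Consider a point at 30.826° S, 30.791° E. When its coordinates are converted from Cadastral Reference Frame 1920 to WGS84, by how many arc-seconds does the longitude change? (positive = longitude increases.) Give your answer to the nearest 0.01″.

Δλ = -21.14″

sin φ = -0.512433, cos φ = 0.858727, sin λ = 0.511908, cos λ = 0.859040.
East component: ΔE = −sin λ·ΔX + cos λ·ΔY = −(0.511908)(110) + (0.859040)(-588) = -561.43 m.
1° of latitude spans πR/180 = 111317 m; at latitude φ, 1° of longitude spans that × cos φ = 95591.0 m, so Δλ = -561.43 / 95591.0 × 3600 = -21.144″.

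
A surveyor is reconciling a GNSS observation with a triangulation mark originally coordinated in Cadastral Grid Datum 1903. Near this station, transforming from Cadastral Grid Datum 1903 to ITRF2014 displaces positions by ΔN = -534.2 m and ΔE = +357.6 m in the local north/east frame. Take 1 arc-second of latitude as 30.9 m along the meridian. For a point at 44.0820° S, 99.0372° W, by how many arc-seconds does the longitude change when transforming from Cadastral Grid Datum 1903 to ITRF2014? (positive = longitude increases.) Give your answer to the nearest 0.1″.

At latitude -44.0820°, cos φ = 0.718345.
1″ of longitude at this latitude = 30.90 × cos φ = 22.1969 m, so Δλ = 357.6 / 22.1969 = 16.110″.

Δλ = 16.1″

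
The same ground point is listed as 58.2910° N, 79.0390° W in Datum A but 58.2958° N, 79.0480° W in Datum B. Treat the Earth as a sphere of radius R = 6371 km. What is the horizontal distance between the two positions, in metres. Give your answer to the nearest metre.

Δφ = 58.2958° − 58.2910° = +0.0048°; Δλ = -79.0480° − -79.0390° = -0.0090°.
1° along a meridian = πR/180 = 111195 m.
ΔN = Δφ × 111195 = 533.7 m; ΔE = Δλ × 111195 × cos(58.2910°) = -0.0090 × 111195 × 0.525605 = -526.0 m.
Distance = √(ΔE² + ΔN²) = √((-526.0)² + 533.7²) = 749.4 m.

749 m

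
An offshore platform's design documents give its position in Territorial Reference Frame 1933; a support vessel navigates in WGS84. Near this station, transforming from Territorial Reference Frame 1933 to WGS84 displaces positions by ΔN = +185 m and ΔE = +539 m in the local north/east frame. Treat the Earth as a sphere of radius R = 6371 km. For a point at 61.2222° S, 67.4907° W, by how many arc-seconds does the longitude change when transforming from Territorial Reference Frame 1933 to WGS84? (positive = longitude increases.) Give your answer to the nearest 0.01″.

Δλ = 36.25″

At latitude -61.2222°, cos φ = 0.481414.
One radian of longitude at latitude φ spans R cos φ, so Δλ = ΔE / (R cos φ) = 539.0 / (6371000 × 0.481414) = 1.7574e-04 rad = 36.248″.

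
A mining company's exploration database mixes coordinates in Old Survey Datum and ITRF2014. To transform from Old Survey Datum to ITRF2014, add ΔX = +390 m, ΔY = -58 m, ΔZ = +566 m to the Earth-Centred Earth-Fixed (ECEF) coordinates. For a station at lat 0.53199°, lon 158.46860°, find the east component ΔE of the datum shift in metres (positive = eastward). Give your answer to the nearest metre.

ΔE = -89 m

The local east axis at (φ, λ) is (−sin λ, cos λ, 0), so ΔE = −sin(158.46860°)·390 + cos(158.46860°)·(-58) = -89.18 m.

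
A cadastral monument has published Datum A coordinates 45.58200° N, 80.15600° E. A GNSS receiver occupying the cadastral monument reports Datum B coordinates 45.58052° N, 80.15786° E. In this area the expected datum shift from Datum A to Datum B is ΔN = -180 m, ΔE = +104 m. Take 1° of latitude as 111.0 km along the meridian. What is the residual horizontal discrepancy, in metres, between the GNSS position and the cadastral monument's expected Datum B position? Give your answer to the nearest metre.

43 m

Observed coordinate differences: Δφ = -0.00148°, Δλ = +0.00186°.
Converting to metres (1° lat = 111000 m, cos φ = 0.699888): observed ΔN = -164.3 m, observed ΔE = 144.5 m.
Subtracting the expected shift leaves a residual of -164.3 − (-180) = 15.7 m north and 144.5 − (104) = 40.5 m east.
Residual distance = √(15.7² + 40.5²) = 43.4 m.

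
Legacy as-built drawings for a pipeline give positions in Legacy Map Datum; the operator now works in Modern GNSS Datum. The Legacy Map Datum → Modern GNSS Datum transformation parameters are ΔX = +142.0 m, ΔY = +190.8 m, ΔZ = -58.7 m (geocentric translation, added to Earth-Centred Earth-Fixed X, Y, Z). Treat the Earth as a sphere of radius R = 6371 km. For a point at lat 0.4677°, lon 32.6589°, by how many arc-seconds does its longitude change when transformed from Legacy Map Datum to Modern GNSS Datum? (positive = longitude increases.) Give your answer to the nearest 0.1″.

Δλ = 2.7″

sin φ = 0.008163, cos φ = 0.999967, sin λ = 0.539637, cos λ = 0.841898.
East component: ΔE = −sin λ·ΔX + cos λ·ΔY = −(0.539637)(142.0) + (0.841898)(190.8) = 84.01 m.
1° of latitude spans πR/180 = 111195 m; at latitude φ, 1° of longitude spans that × cos φ = 111191.2 m, so Δλ = 84.01 / 111191.2 × 3600 = 2.720″.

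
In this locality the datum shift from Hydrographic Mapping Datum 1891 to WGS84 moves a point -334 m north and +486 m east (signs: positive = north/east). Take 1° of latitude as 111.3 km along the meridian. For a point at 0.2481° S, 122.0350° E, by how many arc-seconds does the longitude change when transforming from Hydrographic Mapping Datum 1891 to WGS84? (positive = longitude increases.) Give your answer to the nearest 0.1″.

At latitude -0.2481°, cos φ = 0.999991.
1° of longitude at this latitude = 111.3 × cos φ = 111.30 km, so Δλ = 486.0 / 111299.0 = 0.0043666° = 15.720″.

Δλ = 15.7″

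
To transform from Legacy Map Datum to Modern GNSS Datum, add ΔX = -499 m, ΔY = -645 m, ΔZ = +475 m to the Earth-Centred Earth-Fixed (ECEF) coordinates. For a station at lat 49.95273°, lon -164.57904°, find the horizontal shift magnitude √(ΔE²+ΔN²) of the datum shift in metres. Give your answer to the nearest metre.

The local east axis at (φ, λ) is (−sin λ, cos λ, 0), so ΔE = −sin(-164.57904°)·(-499) + cos(-164.57904°)·(-645) = 489.09 m.
The local north axis is (−sin φ cos λ, −sin φ sin λ, cos φ), giving ΔN = -368.239 − 131.294 + 305.624 = -193.91 m.
Horizontal magnitude = √(ΔE² + ΔN²) = √(489.09² + (-193.91)²) = 526.13 m.

526 m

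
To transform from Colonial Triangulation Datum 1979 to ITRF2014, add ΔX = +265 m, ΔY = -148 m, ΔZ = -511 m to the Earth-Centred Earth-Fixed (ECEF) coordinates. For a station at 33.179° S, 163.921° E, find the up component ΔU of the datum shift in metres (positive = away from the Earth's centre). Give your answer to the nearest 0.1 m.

At φ = -33.179°, λ = 163.921°: sin φ = -0.547256, cos φ = 0.836965, sin λ = 0.276962, cos λ = -0.960881.
ΔU = cos φ cos λ·ΔX + cos φ sin λ·ΔY + sin φ·ΔZ = (0.836965)(-0.960881)(265) + (0.836965)(0.276962)(-148) + (-0.547256)(-511) = 32.22 m.

ΔU = 32.2 m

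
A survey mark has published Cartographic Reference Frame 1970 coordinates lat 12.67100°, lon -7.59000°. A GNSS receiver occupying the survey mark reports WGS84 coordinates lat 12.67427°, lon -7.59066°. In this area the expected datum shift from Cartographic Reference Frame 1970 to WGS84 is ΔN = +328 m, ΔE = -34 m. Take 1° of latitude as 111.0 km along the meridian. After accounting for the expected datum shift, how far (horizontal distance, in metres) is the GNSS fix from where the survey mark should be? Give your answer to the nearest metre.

51 m

Observed coordinate differences: Δφ = +0.00327°, Δλ = -0.00066°.
Converting to metres (1° lat = 111000 m, cos φ = 0.975646): observed ΔN = 363.0 m, observed ΔE = -71.5 m.
Subtracting the expected shift leaves a residual of 363.0 − (328) = 35.0 m north and -71.5 − (-34) = -37.5 m east.
Residual distance = √(35.0² + (-37.5)²) = 51.3 m.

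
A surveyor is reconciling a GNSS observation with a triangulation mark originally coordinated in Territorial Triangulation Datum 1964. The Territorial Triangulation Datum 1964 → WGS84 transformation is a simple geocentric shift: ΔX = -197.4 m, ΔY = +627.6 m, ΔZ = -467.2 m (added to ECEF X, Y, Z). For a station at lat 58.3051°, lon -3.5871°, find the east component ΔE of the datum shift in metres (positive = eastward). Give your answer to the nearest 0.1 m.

ΔE = 614.0 m

At φ = 58.3051°, λ = -3.5871°: sin φ = 0.850858, cos φ = 0.525396, sin λ = -0.062566, cos λ = 0.998041.
ΔE = −sin λ·ΔX + cos λ·ΔY = −(-0.062566)·(-197.4) + (0.998041)·(627.6) = 614.02 m.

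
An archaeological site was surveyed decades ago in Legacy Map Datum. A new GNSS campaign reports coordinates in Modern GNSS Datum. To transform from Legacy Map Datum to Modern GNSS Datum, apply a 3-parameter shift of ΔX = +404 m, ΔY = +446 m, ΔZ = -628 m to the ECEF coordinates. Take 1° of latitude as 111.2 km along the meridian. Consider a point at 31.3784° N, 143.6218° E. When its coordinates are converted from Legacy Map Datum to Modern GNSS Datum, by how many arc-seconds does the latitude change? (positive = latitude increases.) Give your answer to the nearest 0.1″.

Δφ = -16.3″

sin φ = 0.520688, cos φ = 0.853747, sin λ = 0.593113, cos λ = -0.805120.
North component: ΔN = −sin φ cos λ·ΔX − sin φ sin λ·ΔY + cos φ·ΔZ = −(0.520688)(-0.805120)(404) − (0.520688)(0.593113)(446) + (0.853747)(-628) = -504.53 m.
1° of latitude spans 111200 m, so Δφ = -504.53 / 111200 × 3600 = -16.334″.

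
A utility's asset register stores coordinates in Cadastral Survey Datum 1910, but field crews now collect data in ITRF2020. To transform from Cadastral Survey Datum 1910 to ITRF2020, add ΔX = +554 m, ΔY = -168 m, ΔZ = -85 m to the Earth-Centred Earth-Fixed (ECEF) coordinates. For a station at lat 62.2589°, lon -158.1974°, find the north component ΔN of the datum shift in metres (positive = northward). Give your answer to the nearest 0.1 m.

At φ = 62.2589°, λ = -158.1974°: sin φ = 0.885060, cos φ = 0.465477, sin λ = -0.371410, cos λ = -0.928469.
ΔN = −sin φ cos λ·ΔX − sin φ sin λ·ΔY + cos φ·ΔZ = −(0.885060)(-0.928469)(554) − (0.885060)(-0.371410)(-168) + (0.465477)(-85) = 360.46 m.

ΔN = 360.5 m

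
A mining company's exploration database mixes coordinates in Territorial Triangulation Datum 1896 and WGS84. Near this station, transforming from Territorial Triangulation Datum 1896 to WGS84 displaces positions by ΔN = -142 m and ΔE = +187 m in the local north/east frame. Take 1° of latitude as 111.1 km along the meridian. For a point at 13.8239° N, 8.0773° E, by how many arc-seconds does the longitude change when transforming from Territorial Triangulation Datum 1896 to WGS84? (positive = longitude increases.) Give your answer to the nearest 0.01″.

At latitude 13.8239°, cos φ = 0.971035.
1° of longitude at this latitude = 111.1 × cos φ = 107.88 km, so Δλ = 187.0 / 107882.0 = 0.0017334° = 6.240″.

Δλ = 6.24″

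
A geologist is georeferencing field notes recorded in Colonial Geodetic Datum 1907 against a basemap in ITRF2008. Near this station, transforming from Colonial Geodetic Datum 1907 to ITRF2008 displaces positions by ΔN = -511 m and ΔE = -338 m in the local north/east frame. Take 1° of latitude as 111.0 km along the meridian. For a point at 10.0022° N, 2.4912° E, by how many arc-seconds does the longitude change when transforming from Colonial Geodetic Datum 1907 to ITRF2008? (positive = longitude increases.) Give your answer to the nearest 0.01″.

At latitude 10.0022°, cos φ = 0.984801.
1° of longitude at this latitude = 111.0 × cos φ = 109.31 km, so Δλ = -338.0 / 109312.9 = -0.0030920° = -11.131″.

Δλ = -11.13″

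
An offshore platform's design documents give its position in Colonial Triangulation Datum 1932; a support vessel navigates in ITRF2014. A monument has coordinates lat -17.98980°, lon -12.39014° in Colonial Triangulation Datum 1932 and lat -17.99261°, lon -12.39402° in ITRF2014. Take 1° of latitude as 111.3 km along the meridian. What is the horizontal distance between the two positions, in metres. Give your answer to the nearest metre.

516 m

Δφ = -17.99261° − -17.98980° = -0.00281°; Δλ = -12.39402° − -12.39014° = -0.00388°.
ΔN = Δφ × 111300 = -312.8 m; ΔE = Δλ × 111300 × cos(-17.98980°) = -0.00388 × 111300 × 0.951112 = -410.7 m.
Distance = √(ΔE² + ΔN²) = √((-410.7)² + (-312.8)²) = 516.3 m.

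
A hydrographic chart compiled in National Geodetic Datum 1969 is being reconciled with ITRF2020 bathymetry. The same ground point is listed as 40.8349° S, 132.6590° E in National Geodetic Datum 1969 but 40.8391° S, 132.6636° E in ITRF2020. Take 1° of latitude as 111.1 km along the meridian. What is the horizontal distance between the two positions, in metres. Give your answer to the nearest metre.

606 m

Δφ = -40.8391° − -40.8349° = -0.0042°; Δλ = 132.6636° − 132.6590° = +0.0046°.
ΔN = Δφ × 111100 = -466.6 m; ΔE = Δλ × 111100 × cos(-40.8349°) = +0.0046 × 111100 × 0.756597 = 386.7 m.
Distance = √(ΔE² + ΔN²) = √(386.7² + (-466.6)²) = 606.0 m.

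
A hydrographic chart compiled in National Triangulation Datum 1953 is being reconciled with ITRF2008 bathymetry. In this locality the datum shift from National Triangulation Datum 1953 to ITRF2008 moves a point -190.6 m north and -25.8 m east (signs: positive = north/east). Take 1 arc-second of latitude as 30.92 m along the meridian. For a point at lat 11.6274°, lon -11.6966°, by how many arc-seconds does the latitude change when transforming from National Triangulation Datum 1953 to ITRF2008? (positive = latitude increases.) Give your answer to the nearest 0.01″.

Δφ = -6.16″

1″ of latitude = 30.92 m, so Δφ = -190.6 / 30.92 = -6.164″.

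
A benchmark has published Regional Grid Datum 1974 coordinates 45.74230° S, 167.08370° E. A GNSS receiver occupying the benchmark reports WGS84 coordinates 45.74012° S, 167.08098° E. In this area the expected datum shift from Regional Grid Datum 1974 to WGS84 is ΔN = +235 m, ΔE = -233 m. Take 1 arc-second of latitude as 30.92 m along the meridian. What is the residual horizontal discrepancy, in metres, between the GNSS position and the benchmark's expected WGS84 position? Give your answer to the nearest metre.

23 m

Observed coordinate differences: Δφ = +0.00218°, Δλ = -0.00272°.
Converting to metres (1° lat = 111312 m, cos φ = 0.697887): observed ΔN = 242.7 m, observed ΔE = -211.3 m.
Subtracting the expected shift leaves a residual of 242.7 − (235) = 7.7 m north and -211.3 − (-233) = 21.7 m east.
Residual distance = √(7.7² + 21.7²) = 23.0 m.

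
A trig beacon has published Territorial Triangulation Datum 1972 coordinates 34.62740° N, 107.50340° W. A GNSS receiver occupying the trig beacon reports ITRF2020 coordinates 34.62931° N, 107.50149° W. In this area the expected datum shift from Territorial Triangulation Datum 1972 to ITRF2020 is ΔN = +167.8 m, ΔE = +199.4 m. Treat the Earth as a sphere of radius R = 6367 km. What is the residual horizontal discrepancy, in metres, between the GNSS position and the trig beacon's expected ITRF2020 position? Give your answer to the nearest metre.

Observed coordinate differences: Δφ = +0.00191°, Δλ = +0.00191°.
Converting to metres (1° lat = 111125 m, cos φ = 0.822865): observed ΔN = 212.2 m, observed ΔE = 174.7 m.
Subtracting the expected shift leaves a residual of 212.2 − (167.8) = 44.4 m north and 174.7 − (199.4) = -24.7 m east.
Residual distance = √(44.4² + (-24.7)²) = 50.9 m.

51 m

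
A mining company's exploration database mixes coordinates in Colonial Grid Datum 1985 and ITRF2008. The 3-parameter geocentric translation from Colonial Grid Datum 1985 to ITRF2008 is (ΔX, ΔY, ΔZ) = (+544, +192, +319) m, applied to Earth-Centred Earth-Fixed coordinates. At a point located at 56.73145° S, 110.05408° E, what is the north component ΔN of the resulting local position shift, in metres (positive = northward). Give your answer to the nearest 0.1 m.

At φ = -56.73145°, λ = 110.05408°: sin φ = -0.836109, cos φ = 0.548564, sin λ = 0.939369, cos λ = -0.342907.
ΔN = −sin φ cos λ·ΔX − sin φ sin λ·ΔY + cos φ·ΔZ = −(-0.836109)(-0.342907)(544) − (-0.836109)(0.939369)(192) + (0.548564)(319) = 169.82 m.

ΔN = 169.8 m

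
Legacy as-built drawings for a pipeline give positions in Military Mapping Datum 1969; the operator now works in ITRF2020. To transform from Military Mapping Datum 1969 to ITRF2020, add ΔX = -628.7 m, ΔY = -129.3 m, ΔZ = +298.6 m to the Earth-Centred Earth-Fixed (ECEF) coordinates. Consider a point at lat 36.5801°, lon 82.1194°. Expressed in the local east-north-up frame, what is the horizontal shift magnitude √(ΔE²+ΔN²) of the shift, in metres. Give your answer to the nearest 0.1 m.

707.9 m

The local east axis at (φ, λ) is (−sin λ, cos λ, 0), so ΔE = −sin(82.1194°)·(-628.7) + cos(82.1194°)·(-129.3) = 605.03 m.
The local north axis is (−sin φ cos λ, −sin φ sin λ, cos φ), giving ΔN = 51.371 + 76.328 + 239.783 = 367.48 m.
Horizontal magnitude = √(ΔE² + ΔN²) = √(605.03² + 367.48²) = 707.89 m.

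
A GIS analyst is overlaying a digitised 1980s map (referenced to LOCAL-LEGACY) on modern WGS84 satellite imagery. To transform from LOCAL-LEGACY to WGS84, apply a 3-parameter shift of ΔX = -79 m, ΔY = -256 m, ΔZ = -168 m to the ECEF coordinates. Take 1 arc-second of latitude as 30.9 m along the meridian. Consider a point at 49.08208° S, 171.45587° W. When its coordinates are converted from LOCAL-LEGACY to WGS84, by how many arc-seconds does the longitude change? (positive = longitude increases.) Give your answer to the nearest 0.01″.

Δλ = 11.93″

sin φ = -0.755649, cos φ = 0.654977, sin λ = -0.148571, cos λ = -0.988902.
East component: ΔE = −sin λ·ΔX + cos λ·ΔY = −(-0.148571)(-79) + (-0.988902)(-256) = 241.42 m.
1° of latitude spans 3600 × 30.90 = 111240 m; at latitude φ, 1° of longitude spans that × cos φ = 72859.7 m, so Δλ = 241.42 / 72859.7 × 3600 = 11.929″.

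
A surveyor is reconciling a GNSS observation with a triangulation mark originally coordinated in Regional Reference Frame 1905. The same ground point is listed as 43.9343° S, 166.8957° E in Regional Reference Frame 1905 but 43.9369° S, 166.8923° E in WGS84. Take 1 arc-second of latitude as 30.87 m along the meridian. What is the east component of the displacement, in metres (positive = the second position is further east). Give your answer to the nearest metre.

ΔE = -272 m

Δφ = -43.9369° − -43.9343° = -0.0026°; Δλ = 166.8923° − 166.8957° = -0.0034°.
1° of latitude = 3600 × 30.87 = 111132 m.
ΔN = Δφ × 111132 = -288.9 m; ΔE = Δλ × 111132 × cos(-43.9343°) = -0.0034 × 111132 × 0.720136 = -272.1 m.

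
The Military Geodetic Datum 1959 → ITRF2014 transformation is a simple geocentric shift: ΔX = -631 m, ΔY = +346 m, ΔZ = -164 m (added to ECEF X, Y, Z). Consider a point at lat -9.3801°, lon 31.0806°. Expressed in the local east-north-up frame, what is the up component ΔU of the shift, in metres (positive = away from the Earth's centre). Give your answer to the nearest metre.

The local up (radial) axis is (cos φ cos λ, cos φ sin λ, sin φ), giving ΔU = -533.189 + 176.232 + 26.729 = -330.23 m.

ΔU = -330 m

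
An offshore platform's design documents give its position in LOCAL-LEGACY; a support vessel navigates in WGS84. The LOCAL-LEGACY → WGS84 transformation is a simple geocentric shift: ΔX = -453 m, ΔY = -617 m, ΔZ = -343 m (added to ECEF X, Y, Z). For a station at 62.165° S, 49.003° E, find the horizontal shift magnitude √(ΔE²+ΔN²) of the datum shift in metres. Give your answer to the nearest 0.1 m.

The local east axis at (φ, λ) is (−sin λ, cos λ, 0), so ΔE = −sin(49.003°)·(-453) + cos(49.003°)·(-617) = -62.87 m.
The local north axis is (−sin φ cos λ, −sin φ sin λ, cos φ), giving ΔN = -262.792 − 411.796 − 160.156 = -834.74 m.
Horizontal magnitude = √(ΔE² + ΔN²) = √((-62.87)² + (-834.74)²) = 837.11 m.

837.1 m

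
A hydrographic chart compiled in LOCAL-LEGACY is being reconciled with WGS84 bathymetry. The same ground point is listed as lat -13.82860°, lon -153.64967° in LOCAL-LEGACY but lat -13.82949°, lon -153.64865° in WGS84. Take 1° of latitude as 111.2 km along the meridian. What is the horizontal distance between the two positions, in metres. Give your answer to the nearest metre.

148 m

Δφ = -13.82949° − -13.82860° = -0.00089°; Δλ = -153.64865° − -153.64967° = +0.00102°.
ΔN = Δφ × 111200 = -99.0 m; ΔE = Δλ × 111200 × cos(-13.82860°) = +0.00102 × 111200 × 0.971015 = 110.1 m.
Distance = √(ΔE² + ΔN²) = √(110.1² + (-99.0)²) = 148.1 m.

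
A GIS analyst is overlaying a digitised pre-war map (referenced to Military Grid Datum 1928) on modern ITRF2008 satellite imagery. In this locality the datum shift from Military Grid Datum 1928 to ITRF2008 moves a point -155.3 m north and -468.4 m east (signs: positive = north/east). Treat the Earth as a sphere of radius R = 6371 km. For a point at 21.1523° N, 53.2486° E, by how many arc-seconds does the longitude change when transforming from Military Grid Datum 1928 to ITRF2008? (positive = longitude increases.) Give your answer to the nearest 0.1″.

At latitude 21.1523°, cos φ = 0.932625.
One radian of longitude at latitude φ spans R cos φ, so Δλ = ΔE / (R cos φ) = -468.4 / (6371000 × 0.932625) = -7.8832e-05 rad = -16.260″.

Δλ = -16.3″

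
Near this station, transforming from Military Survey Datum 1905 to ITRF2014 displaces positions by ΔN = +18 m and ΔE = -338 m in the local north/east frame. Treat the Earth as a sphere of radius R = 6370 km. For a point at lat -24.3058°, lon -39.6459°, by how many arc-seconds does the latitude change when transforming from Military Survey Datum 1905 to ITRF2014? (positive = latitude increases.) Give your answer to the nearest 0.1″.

Δφ = 0.6″

On a sphere of radius R, 1 rad of latitude = R, so Δφ = ΔN / R = 18.0 / 6370000 = 2.8257e-06 rad = 0.583″.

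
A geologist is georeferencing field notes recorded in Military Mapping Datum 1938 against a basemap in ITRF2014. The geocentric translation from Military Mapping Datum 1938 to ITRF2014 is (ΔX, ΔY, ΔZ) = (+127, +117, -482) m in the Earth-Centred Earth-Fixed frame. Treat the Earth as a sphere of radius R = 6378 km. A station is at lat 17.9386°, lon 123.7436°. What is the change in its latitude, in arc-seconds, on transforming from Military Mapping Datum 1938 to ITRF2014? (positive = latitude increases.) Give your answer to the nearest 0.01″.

Δφ = -15.10″

sin φ = 0.307998, cos φ = 0.951387, sin λ = 0.831532, cos λ = -0.555477.
North component: ΔN = −sin φ cos λ·ΔX − sin φ sin λ·ΔY + cos φ·ΔZ = −(0.307998)(-0.555477)(127) − (0.307998)(0.831532)(117) + (0.951387)(-482) = -466.81 m.
1° of latitude spans πR/180 = 111317 m, so Δφ = -466.81 / 111317 × 3600 = -15.097″.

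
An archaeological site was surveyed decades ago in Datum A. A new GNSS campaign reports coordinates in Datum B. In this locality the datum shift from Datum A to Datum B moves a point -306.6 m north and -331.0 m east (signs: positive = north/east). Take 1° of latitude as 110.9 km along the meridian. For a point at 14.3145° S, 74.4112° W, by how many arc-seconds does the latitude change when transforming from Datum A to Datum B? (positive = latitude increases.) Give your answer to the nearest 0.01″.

Δφ = -9.95″

1° of latitude = 110.9 km, so Δφ = -306.6 / 110900 = -0.0027647° = -9.953″.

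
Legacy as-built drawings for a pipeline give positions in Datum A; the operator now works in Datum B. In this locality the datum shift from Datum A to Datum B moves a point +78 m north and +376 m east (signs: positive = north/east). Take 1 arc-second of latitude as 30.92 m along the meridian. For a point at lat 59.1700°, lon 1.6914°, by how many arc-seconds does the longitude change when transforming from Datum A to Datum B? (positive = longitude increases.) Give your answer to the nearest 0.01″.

Δλ = 23.73″

At latitude 59.1700°, cos φ = 0.512493.
1″ of longitude at this latitude = 30.92 × cos φ = 15.8463 m, so Δλ = 376.0 / 15.8463 = 23.728″.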